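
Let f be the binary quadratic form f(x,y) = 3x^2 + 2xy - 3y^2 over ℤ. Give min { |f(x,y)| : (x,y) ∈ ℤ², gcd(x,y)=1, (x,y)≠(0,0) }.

river: ρ → (-3,4,2)
river: ρ → (2,4,-3)
river: ρ → (-3,2,3)
river: ρ → (3,4,-2)
river: ρ → (-2,4,3)
river: ρ → (3,2,-3)
closes: descent 0, river 6
min |a| on river = 2

2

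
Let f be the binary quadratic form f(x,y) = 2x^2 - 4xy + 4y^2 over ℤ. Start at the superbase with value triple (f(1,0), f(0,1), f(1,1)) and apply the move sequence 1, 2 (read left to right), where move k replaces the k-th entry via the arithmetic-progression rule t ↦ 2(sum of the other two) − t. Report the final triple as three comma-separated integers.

start (2,4,2) = (f(1,0),f(0,1),f(1,1))
replace slot 1: 2·(4+2) − 2 = 10 → (10,4,2)
replace slot 2: 2·(10+2) − 4 = 20 → (10,20,2)

10,20,2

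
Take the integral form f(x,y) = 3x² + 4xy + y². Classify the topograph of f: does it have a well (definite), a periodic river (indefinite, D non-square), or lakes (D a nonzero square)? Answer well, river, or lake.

D = b²−4ac = 4² − 4·3·1 = 4
D = 2² is a perfect square ⇒ form factors over ℤ ⇒ lakes

lake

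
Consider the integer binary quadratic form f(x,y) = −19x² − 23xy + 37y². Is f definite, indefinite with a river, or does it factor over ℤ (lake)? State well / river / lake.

D = b²−4ac = (-23)² − 4·(-19)·37 = 3341
D > 0 non-square ⇒ indefinite ⇒ periodic river

river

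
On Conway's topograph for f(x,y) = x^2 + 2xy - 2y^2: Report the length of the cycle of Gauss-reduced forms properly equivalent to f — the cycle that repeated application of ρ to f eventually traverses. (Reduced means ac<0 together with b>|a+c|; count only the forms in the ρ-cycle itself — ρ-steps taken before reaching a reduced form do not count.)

D = 12, ⌊√D⌋ = 3
river: ρ → (-2,2,1)
river: ρ → (1,2,-2)
ρ-cycle length = 2 (tail of 0 descent steps not counted)

2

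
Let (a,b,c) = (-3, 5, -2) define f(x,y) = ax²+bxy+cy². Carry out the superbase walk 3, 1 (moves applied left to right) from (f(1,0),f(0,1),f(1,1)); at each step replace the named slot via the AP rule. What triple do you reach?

start (-3,-2,0) = (f(1,0),f(0,1),f(1,1))
replace slot 3: 2·((-3)+(-2)) − 0 = -10 → (-3,-2,-10)
replace slot 1: 2·((-2)+(-10)) − (-3) = -21 → (-21,-2,-10)

-21,-2,-10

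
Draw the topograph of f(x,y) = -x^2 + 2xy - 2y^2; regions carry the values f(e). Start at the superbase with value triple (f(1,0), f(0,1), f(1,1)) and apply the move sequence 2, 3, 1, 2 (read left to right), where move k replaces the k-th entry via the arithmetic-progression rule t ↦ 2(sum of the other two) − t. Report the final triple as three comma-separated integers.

start (-1,-2,-1) = (f(1,0),f(0,1),f(1,1))
replace slot 2: 2·((-1)+(-1)) − (-2) = -2 → (-1,-2,-1)
replace slot 3: 2·((-1)+(-2)) − (-1) = -5 → (-1,-2,-5)
replace slot 1: 2·((-2)+(-5)) − (-1) = -13 → (-13,-2,-5)
replace slot 2: 2·((-13)+(-5)) − (-2) = -34 → (-13,-34,-5)

-13,-34,-5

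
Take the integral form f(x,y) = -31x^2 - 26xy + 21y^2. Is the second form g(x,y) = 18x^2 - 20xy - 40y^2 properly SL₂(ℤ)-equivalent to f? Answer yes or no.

D₁ = 3280, D₂ = 3280
river cycle of f (length 12): (21, 26, -31), (-31, 36, 16), (16, 28, -39), (-39, 50, 5), (5, 50, -39), (-39, 28, 16), (16, 36, -31), (-31, 26, 21), (21, 16, -36), (-36, 56, 1), … (2 more)
river cycle of g (length 8): (18, 52, -8), (-8, 44, 42), (42, 40, -10), (-10, 40, 42), (42, 44, -8), (-8, 52, 18), (18, 56, -2), (-2, 56, 18)
cycles differ ⇒ inequivalent

no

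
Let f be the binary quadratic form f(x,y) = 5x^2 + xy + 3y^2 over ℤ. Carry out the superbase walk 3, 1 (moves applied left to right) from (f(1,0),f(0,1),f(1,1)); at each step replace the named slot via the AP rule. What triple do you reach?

start (5,3,9) = (f(1,0),f(0,1),f(1,1))
replace slot 3: 2·(5+3) − 9 = 7 → (5,3,7)
replace slot 1: 2·(3+7) − 5 = 15 → (15,3,7)

15,3,7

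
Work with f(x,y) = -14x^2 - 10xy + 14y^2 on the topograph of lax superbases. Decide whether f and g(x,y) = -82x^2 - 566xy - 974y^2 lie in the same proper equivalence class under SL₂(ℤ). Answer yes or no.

D₁ = 884, D₂ = 884
river cycle of f (length 4): (14, 10, -14), (-14, 18, 10), (10, 22, -10), (-10, 18, 14)
river cycle of g (length 4): (-14, 18, 10), (10, 22, -10), (-10, 18, 14), (14, 10, -14)
cycles coincide ⇒ equivalent

yes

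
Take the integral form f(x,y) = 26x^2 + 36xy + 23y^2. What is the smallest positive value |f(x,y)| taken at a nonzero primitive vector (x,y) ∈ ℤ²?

translate: b→-16 (≡36 mod 52), so (26,36,23)→(26,-16,13)
flip: (26,-16,13)→(13,16,26)
translate: b→-10 (≡16 mod 26), so (13,16,26)→(13,-10,23)
reduced (well bottom): (13,-10,23) with a≤c, −a<b≤a
well minimum = a = 13

13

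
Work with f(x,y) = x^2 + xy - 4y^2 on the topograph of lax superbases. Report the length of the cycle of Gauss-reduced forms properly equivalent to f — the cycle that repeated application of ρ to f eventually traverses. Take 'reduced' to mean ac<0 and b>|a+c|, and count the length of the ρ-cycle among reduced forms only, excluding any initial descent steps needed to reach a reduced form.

D = 17, ⌊√D⌋ = 4
descent: ρ → (-4,-1,1)
descent: ρ → (1,3,-2)  [lands on river]
river: ρ → (-2,1,2)
river: ρ → (2,3,-1)
river: ρ → (-1,3,2)
river: ρ → (2,1,-2)
river: ρ → (-2,3,1)
ρ-cycle length = 6 (tail of 2 descent steps not counted)

6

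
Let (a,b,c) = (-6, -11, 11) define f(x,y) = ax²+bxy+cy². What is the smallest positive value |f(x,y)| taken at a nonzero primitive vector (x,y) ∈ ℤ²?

descent: ρ → (11,11,-6)  [lands on river]
river: ρ → (-6,13,9)
river: ρ → (9,5,-10)
river: ρ → (-10,15,4)
river: ρ → (4,17,-6)
river: ρ → (-6,19,1)
river: ρ → (1,19,-6)
river: ρ → (-6,17,4)
river: ρ → (4,15,-10)
river: ρ → (-10,5,9)
river: ρ → (9,13,-6)
river: ρ → (-6,11,11)
closes: descent 1, river 12
min |a| on river = 1

1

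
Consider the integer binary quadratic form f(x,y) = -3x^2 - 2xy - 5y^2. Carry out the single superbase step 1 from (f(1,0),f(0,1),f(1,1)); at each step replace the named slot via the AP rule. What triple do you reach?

start (-3,-5,-10) = (f(1,0),f(0,1),f(1,1))
replace slot 1: 2·((-5)+(-10)) − (-3) = -27 → (-27,-5,-10)

-27,-5,-10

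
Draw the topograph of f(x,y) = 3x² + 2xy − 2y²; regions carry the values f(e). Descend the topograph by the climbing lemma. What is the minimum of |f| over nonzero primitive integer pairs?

river: ρ → (-2,2,3)
river: ρ → (3,4,-1)
river: ρ → (-1,4,3)
river: ρ → (3,2,-2)
closes: descent 0, river 4
min |a| on river = 1

1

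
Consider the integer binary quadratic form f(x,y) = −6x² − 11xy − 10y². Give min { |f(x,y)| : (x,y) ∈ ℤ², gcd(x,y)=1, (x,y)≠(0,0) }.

translate: b→-1 (≡11 mod 12), so (6,11,10)→(6,-1,5)
flip: (6,-1,5)→(5,1,6)
reduced (well bottom): (5,1,6) with a≤c, −a<b≤a
well minimum |f| = |-5| = 5 (negative-definite)

5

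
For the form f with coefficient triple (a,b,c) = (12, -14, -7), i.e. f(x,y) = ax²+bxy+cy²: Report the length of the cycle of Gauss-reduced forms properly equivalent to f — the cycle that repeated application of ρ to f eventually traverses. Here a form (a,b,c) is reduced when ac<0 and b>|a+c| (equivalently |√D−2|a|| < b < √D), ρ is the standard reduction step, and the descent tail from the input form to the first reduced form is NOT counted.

D = 532, ⌊√D⌋ = 23
descent: ρ → (-7,14,12)  [lands on river]
river: ρ → (12,10,-9)
river: ρ → (-9,8,13)
river: ρ → (13,18,-4)
river: ρ → (-4,22,3)
river: ρ → (3,20,-11)
river: ρ → (-11,2,12)
river: ρ → (12,22,-1)
river: ρ → (-1,22,12)
river: ρ → (12,2,-11)
river: ρ → (-11,20,3)
river: ρ → (3,22,-4)
river: ρ → (-4,18,13)
river: ρ → (13,8,-9)
river: ρ → (-9,10,12)
river: ρ → (12,14,-7)
ρ-cycle length = 16 (tail of 1 descent step not counted)

16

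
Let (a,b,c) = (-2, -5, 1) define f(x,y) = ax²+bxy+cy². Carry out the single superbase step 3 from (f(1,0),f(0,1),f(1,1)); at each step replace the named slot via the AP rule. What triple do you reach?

start (-2,1,-6) = (f(1,0),f(0,1),f(1,1))
replace slot 3: 2·((-2)+1) − (-6) = 4 → (-2,1,4)

-2,1,4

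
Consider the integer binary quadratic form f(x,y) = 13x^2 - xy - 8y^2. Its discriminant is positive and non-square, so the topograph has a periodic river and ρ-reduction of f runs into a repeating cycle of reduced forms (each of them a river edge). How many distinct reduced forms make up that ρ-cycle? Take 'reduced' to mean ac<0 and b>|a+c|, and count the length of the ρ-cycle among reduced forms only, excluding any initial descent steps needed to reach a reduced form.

D = 417, ⌊√D⌋ = 20
descent: ρ → (-8,17,4)  [lands on river]
river: ρ → (4,15,-12)
river: ρ → (-12,9,7)
river: ρ → (7,19,-2)
river: ρ → (-2,17,16)
river: ρ → (16,15,-3)
river: ρ → (-3,15,16)
river: ρ → (16,17,-2)
river: ρ → (-2,19,7)
river: ρ → (7,9,-12)
river: ρ → (-12,15,4)
river: ρ → (4,17,-8)
river: ρ → (-8,15,6)
river: ρ → (6,9,-14)
river: ρ → (-14,19,1)
river: ρ → (1,19,-14)
river: ρ → (-14,9,6)
river: ρ → (6,15,-8)
ρ-cycle length = 18 (tail of 1 descent step not counted)

18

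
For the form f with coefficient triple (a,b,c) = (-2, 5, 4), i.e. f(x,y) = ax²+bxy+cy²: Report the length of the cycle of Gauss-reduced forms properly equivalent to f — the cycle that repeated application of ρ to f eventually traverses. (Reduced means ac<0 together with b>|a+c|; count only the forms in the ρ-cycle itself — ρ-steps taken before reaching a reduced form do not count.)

D = 57, ⌊√D⌋ = 7
river: ρ → (4,3,-3)
river: ρ → (-3,3,4)
river: ρ → (4,5,-2)
river: ρ → (-2,7,1)
river: ρ → (1,7,-2)
river: ρ → (-2,5,4)
ρ-cycle length = 6 (tail of 0 descent steps not counted)

6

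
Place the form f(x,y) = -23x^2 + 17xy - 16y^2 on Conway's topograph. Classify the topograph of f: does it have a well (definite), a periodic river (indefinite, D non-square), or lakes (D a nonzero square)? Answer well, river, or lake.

D = b²−4ac = 17² − 4·(-23)·(-16) = -1183
D < 0 ⇒ definite ⇒ every region one sign ⇒ single well

well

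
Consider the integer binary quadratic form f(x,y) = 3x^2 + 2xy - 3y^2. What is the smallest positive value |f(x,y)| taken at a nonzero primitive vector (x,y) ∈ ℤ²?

river: ρ → (-3,4,2)
river: ρ → (2,4,-3)
river: ρ → (-3,2,3)
river: ρ → (3,4,-2)
river: ρ → (-2,4,3)
river: ρ → (3,2,-3)
closes: descent 0, river 6
min |a| on river = 2

2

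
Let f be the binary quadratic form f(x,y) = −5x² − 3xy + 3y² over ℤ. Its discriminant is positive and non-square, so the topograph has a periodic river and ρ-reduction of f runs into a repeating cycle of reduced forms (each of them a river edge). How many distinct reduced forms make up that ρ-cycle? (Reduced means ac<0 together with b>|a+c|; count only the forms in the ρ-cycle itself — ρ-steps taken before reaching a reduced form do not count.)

D = 69, ⌊√D⌋ = 8
descent: ρ → (3,3,-5)  [lands on river]
river: ρ → (-5,7,1)
river: ρ → (1,7,-5)
river: ρ → (-5,3,3)
ρ-cycle length = 4 (tail of 1 descent step not counted)

4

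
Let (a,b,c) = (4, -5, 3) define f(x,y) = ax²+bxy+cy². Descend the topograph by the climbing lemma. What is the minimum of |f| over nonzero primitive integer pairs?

translate: b→3 (≡-5 mod 8), so (4,-5,3)→(4,3,2)
flip: (4,3,2)→(2,-3,4)
translate: b→1 (≡-3 mod 4), so (2,-3,4)→(2,1,3)
reduced (well bottom): (2,1,3) with a≤c, −a<b≤a
well minimum = a = 2

2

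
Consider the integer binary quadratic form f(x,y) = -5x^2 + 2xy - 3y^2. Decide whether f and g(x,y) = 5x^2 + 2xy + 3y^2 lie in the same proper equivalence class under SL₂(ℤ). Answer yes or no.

D₁ = -56, D₂ = -56
f is negative-definite; reduce −f:
−f: flip: (5,-2,3)→(3,2,5)
−f: reduced (well bottom): (3,2,5) with a≤c, −a<b≤a
flip sign back: reduced form of f is (-3,-2,-5)
g: flip: (5,2,3)→(3,-2,5)
g: reduced (well bottom): (3,-2,5) with a≤c, −a<b≤a
reduced forms (-3, -2, -5) vs (3, -2, 5) ⇒ inequivalent

no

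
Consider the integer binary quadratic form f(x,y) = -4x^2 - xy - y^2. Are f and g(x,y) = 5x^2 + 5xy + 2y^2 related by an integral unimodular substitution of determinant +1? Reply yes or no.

D₁ = -15, D₂ = -15
f is negative-definite; reduce −f:
−f: flip: (4,1,1)→(1,-1,4)
−f: translate: b→1 (≡-1 mod 2), so (1,-1,4)→(1,1,4)
−f: reduced (well bottom): (1,1,4) with a≤c, −a<b≤a
flip sign back: reduced form of f is (-1,-1,-4)
g: flip: (5,5,2)→(2,-5,5)
g: translate: b→-1 (≡-5 mod 4), so (2,-5,5)→(2,-1,2)
g: flip: (2,-1,2)→(2,1,2)
g: reduced (well bottom): (2,1,2) with a≤c, −a<b≤a
reduced forms (-1, -1, -4) vs (2, 1, 2) ⇒ inequivalent

no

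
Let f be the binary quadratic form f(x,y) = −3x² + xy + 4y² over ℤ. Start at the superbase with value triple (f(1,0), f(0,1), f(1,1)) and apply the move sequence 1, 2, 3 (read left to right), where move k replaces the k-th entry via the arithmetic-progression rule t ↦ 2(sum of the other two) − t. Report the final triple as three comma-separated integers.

start (-3,4,2) = (f(1,0),f(0,1),f(1,1))
replace slot 1: 2·(4+2) − (-3) = 15 → (15,4,2)
replace slot 2: 2·(15+2) − 4 = 30 → (15,30,2)
replace slot 3: 2·(15+30) − 2 = 88 → (15,30,88)

15,30,88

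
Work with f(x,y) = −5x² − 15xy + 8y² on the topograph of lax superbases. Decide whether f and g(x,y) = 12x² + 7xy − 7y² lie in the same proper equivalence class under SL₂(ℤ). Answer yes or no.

D₁ = 385, D₂ = 385
river cycle of f (length 10): (8, 15, -5), (-5, 15, 8), (8, 17, -3), (-3, 19, 2), (2, 17, -12), (-12, 7, 7), (7, 7, -12), (-12, 17, 2), (2, 19, -3), (-3, 17, 8)
river cycle of g (length 10): (-7, 7, 12), (12, 17, -2), (-2, 19, 3), (3, 17, -8), (-8, 15, 5), (5, 15, -8), (-8, 17, 3), (3, 19, -2), (-2, 17, 12), (12, 7, -7)
cycles differ ⇒ inequivalent

no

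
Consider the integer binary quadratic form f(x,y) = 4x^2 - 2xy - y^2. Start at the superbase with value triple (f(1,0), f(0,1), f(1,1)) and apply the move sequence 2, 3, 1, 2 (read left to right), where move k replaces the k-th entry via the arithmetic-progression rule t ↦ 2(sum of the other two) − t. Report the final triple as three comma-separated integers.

start (4,-1,1) = (f(1,0),f(0,1),f(1,1))
replace slot 2: 2·(4+1) − (-1) = 11 → (4,11,1)
replace slot 3: 2·(4+11) − 1 = 29 → (4,11,29)
replace slot 1: 2·(11+29) − 4 = 76 → (76,11,29)
replace slot 2: 2·(76+29) − 11 = 199 → (76,199,29)

76,199,29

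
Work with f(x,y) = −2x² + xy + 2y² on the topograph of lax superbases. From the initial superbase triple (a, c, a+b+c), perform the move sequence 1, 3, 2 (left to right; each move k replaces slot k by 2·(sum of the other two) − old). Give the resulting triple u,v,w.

start (-2,2,1) = (f(1,0),f(0,1),f(1,1))
replace slot 1: 2·(2+1) − (-2) = 8 → (8,2,1)
replace slot 3: 2·(8+2) − 1 = 19 → (8,2,19)
replace slot 2: 2·(8+19) − 2 = 52 → (8,52,19)

8,52,19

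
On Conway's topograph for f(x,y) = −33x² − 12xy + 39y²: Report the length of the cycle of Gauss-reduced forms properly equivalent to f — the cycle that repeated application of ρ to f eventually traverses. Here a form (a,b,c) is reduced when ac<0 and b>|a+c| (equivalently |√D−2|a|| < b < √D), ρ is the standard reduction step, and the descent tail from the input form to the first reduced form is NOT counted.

D = 5292, ⌊√D⌋ = 72
descent: ρ → (39,12,-33)  [lands on river]
river: ρ → (-33,54,18)
river: ρ → (18,54,-33)
river: ρ → (-33,12,39)
river: ρ → (39,66,-6)
river: ρ → (-6,66,39)
ρ-cycle length = 6 (tail of 1 descent step not counted)

6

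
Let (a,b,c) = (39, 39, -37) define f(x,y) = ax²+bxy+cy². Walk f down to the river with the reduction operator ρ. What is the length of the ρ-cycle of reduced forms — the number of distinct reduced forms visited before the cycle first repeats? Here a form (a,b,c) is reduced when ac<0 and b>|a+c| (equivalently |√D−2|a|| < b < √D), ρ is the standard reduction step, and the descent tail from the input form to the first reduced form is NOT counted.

D = 7293, ⌊√D⌋ = 85
river: ρ → (-37,35,41)
river: ρ → (41,47,-31)
river: ρ → (-31,77,11)
river: ρ → (11,77,-31)
river: ρ → (-31,47,41)
river: ρ → (41,35,-37)
river: ρ → (-37,39,39)
river: ρ → (39,39,-37)
ρ-cycle length = 8 (tail of 0 descent steps not counted)

8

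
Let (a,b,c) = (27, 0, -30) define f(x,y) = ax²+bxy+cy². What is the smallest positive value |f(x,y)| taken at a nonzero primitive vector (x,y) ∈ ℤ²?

descent: ρ → (-30,0,27)
descent: ρ → (27,54,-3)  [lands on river]
river: ρ → (-3,54,27)
closes: descent 2, river 2
min |a| on river = 3

3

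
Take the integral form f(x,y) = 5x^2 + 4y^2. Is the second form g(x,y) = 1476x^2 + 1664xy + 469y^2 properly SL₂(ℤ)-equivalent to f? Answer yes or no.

D₁ = -80, D₂ = -80
f: flip: (5,0,4)→(4,0,5)
f: reduced (well bottom): (4,0,5) with a≤c, −a<b≤a
g: translate: b→-1288 (≡1664 mod 2952), so (1476,1664,469)→(1476,-1288,281)
g: flip: (1476,-1288,281)→(281,1288,1476)
g: translate: b→164 (≡1288 mod 562), so (281,1288,1476)→(281,164,24)
g: flip: (281,164,24)→(24,-164,281)
g: translate: b→-20 (≡-164 mod 48), so (24,-164,281)→(24,-20,5)
g: flip: (24,-20,5)→(5,20,24)
g: translate: b→0 (≡20 mod 10), so (5,20,24)→(5,0,4)
g: flip: (5,0,4)→(4,0,5)
g: reduced (well bottom): (4,0,5) with a≤c, −a<b≤a
reduced forms (4, 0, 5) vs (4, 0, 5) ⇒ equivalent

yes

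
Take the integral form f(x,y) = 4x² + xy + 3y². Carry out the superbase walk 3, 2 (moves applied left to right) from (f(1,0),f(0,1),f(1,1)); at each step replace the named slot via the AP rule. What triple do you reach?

start (4,3,8) = (f(1,0),f(0,1),f(1,1))
replace slot 3: 2·(4+3) − 8 = 6 → (4,3,6)
replace slot 2: 2·(4+6) − 3 = 17 → (4,17,6)

4,17,6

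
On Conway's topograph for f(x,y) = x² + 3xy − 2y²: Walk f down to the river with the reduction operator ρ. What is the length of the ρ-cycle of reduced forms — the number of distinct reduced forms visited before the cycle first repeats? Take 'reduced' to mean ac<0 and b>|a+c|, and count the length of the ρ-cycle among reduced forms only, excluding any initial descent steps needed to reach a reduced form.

D = 17, ⌊√D⌋ = 4
river: ρ → (-2,1,2)
river: ρ → (2,3,-1)
river: ρ → (-1,3,2)
river: ρ → (2,1,-2)
river: ρ → (-2,3,1)
river: ρ → (1,3,-2)
ρ-cycle length = 6 (tail of 0 descent steps not counted)

6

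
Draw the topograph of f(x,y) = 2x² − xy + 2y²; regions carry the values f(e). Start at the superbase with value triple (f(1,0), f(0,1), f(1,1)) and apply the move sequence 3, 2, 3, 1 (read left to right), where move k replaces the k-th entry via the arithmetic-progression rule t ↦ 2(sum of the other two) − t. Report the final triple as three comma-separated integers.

start (2,2,3) = (f(1,0),f(0,1),f(1,1))
replace slot 3: 2·(2+2) − 3 = 5 → (2,2,5)
replace slot 2: 2·(2+5) − 2 = 12 → (2,12,5)
replace slot 3: 2·(2+12) − 5 = 23 → (2,12,23)
replace slot 1: 2·(12+23) − 2 = 68 → (68,12,23)

68,12,23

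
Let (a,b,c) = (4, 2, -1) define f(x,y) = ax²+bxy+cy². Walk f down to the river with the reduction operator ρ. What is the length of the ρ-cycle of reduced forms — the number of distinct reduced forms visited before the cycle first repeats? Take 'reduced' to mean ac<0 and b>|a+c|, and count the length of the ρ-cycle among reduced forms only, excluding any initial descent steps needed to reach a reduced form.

D = 20, ⌊√D⌋ = 4
descent: ρ → (-1,4,1)  [lands on river]
river: ρ → (1,4,-1)
ρ-cycle length = 2 (tail of 1 descent step not counted)

2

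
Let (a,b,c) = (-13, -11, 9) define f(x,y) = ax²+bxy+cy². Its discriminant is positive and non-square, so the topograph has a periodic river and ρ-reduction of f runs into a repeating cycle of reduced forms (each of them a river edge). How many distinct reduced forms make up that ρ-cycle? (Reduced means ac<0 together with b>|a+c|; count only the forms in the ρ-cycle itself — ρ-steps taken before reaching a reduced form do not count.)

D = 589, ⌊√D⌋ = 24
descent: ρ → (9,11,-13)  [lands on river]
river: ρ → (-13,15,7)
river: ρ → (7,13,-15)
river: ρ → (-15,17,5)
river: ρ → (5,23,-3)
river: ρ → (-3,19,19)
river: ρ → (19,19,-3)
river: ρ → (-3,23,5)
river: ρ → (5,17,-15)
river: ρ → (-15,13,7)
river: ρ → (7,15,-13)
river: ρ → (-13,11,9)
river: ρ → (9,7,-15)
river: ρ → (-15,23,1)
river: ρ → (1,23,-15)
river: ρ → (-15,7,9)
ρ-cycle length = 16 (tail of 1 descent step not counted)

16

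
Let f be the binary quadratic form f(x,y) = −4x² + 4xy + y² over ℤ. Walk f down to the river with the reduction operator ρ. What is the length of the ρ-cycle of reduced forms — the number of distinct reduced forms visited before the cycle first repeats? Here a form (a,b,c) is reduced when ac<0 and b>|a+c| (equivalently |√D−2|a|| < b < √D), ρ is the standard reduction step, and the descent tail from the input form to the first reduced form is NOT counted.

D = 32, ⌊√D⌋ = 5
river: ρ → (1,4,-4)
river: ρ → (-4,4,1)
ρ-cycle length = 2 (tail of 0 descent steps not counted)

2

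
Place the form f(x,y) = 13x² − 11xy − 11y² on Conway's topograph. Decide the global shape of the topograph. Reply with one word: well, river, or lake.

D = b²−4ac = (-11)² − 4·13·(-11) = 693
D > 0 non-square ⇒ indefinite ⇒ periodic river

river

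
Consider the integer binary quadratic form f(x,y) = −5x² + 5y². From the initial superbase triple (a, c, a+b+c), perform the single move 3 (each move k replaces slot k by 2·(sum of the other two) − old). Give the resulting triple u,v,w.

start (-5,5,0) = (f(1,0),f(0,1),f(1,1))
replace slot 3: 2·((-5)+5) − 0 = 0 → (-5,5,0)

-5,5,0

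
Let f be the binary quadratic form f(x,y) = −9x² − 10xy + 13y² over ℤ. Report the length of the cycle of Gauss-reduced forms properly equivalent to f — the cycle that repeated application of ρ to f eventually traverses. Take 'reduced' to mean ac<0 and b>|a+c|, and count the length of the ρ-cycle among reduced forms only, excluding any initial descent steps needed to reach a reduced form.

D = 568, ⌊√D⌋ = 23
descent: ρ → (13,10,-9)  [lands on river]
river: ρ → (-9,8,14)
river: ρ → (14,20,-3)
river: ρ → (-3,22,7)
river: ρ → (7,20,-6)
river: ρ → (-6,16,13)
ρ-cycle length = 6 (tail of 1 descent step not counted)

6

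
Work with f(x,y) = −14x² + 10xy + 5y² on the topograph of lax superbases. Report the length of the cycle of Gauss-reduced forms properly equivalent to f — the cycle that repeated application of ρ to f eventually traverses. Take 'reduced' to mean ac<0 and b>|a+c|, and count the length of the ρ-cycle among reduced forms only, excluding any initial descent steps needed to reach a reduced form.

D = 380, ⌊√D⌋ = 19
river: ρ → (5,10,-14)
river: ρ → (-14,18,1)
river: ρ → (1,18,-14)
river: ρ → (-14,10,5)
ρ-cycle length = 4 (tail of 0 descent steps not counted)

4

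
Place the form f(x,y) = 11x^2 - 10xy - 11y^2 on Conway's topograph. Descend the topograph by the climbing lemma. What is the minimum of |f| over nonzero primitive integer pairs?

descent: ρ → (-11,10,11)  [lands on river]
river: ρ → (11,12,-10)
river: ρ → (-10,8,13)
river: ρ → (13,18,-5)
river: ρ → (-5,22,5)
river: ρ → (5,18,-13)
river: ρ → (-13,8,10)
river: ρ → (10,12,-11)
closes: descent 1, river 8
min |a| on river = 5

5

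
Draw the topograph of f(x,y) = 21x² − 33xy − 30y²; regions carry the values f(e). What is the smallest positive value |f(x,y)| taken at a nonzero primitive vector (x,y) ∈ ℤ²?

descent: ρ → (-30,33,21)  [lands on river]
river: ρ → (21,51,-12)
river: ρ → (-12,45,33)
river: ρ → (33,21,-24)
river: ρ → (-24,27,30)
river: ρ → (30,33,-21)
river: ρ → (-21,51,12)
river: ρ → (12,45,-33)
river: ρ → (-33,21,24)
river: ρ → (24,27,-30)
closes: descent 1, river 10
min |a| on river = 12

12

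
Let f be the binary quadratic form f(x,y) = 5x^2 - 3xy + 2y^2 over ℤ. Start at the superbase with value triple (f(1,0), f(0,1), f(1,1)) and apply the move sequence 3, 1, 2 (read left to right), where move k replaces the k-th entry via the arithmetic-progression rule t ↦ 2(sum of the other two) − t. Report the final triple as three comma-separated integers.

start (5,2,4) = (f(1,0),f(0,1),f(1,1))
replace slot 3: 2·(5+2) − 4 = 10 → (5,2,10)
replace slot 1: 2·(2+10) − 5 = 19 → (19,2,10)
replace slot 2: 2·(19+10) − 2 = 56 → (19,56,10)

19,56,10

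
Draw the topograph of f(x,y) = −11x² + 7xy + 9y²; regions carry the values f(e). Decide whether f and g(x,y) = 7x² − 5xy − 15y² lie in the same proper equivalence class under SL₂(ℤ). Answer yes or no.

D₁ = 445, D₂ = 445
river cycle of f (length 10): (9, 11, -9), (-9, 7, 11), (11, 15, -5), (-5, 15, 11), (11, 7, -9), (-9, 11, 9), (9, 7, -11), (-11, 15, 5), (5, 15, -11), (-11, 7, 9)
river cycle of g (length 6): (7, 9, -13), (-13, 17, 3), (3, 19, -7), (-7, 9, 13), (13, 17, -3), (-3, 19, 7)
cycles differ ⇒ inequivalent

no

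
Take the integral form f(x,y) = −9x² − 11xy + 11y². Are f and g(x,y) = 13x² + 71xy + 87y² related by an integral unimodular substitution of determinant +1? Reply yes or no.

D₁ = 517, D₂ = 517
river cycle of f (length 10): (11, 11, -9), (-9, 7, 13), (13, 19, -3), (-3, 17, 19), (19, 21, -1), (-1, 21, 19), (19, 17, -3), (-3, 19, 13), (13, 7, -9), (-9, 11, 11)
river cycle of g (length 10): (13, 19, -3), (-3, 17, 19), (19, 21, -1), (-1, 21, 19), (19, 17, -3), (-3, 19, 13), (13, 7, -9), (-9, 11, 11), (11, 11, -9), (-9, 7, 13)
cycles coincide ⇒ equivalent

yes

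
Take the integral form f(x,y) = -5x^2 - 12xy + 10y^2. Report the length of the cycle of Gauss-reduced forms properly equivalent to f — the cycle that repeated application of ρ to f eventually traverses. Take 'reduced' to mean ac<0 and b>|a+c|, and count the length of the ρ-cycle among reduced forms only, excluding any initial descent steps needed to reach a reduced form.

D = 344, ⌊√D⌋ = 18
descent: ρ → (10,12,-5)  [lands on river]
river: ρ → (-5,18,1)
river: ρ → (1,18,-5)
river: ρ → (-5,12,10)
river: ρ → (10,8,-7)
river: ρ → (-7,6,11)
river: ρ → (11,16,-2)
river: ρ → (-2,16,11)
river: ρ → (11,6,-7)
river: ρ → (-7,8,10)
ρ-cycle length = 10 (tail of 1 descent step not counted)

10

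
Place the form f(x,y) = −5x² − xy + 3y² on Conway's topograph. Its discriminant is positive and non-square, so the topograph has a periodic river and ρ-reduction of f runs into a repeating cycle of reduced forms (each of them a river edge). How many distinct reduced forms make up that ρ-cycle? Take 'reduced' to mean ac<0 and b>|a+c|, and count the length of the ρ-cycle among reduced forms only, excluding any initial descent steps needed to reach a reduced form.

D = 61, ⌊√D⌋ = 7
descent: ρ → (3,7,-1)  [lands on river]
river: ρ → (-1,7,3)
river: ρ → (3,5,-3)
river: ρ → (-3,7,1)
river: ρ → (1,7,-3)
river: ρ → (-3,5,3)
ρ-cycle length = 6 (tail of 1 descent step not counted)

6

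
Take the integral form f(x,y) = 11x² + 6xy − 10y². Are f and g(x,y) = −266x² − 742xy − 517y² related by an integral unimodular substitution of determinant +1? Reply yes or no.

D₁ = 476, D₂ = 476
river cycle of f (length 8): (-10, 14, 7), (7, 14, -10), (-10, 6, 11), (11, 16, -5), (-5, 14, 14), (14, 14, -5), (-5, 16, 11), (11, 6, -10)
river cycle of g (length 8): (-5, 16, 11), (11, 6, -10), (-10, 14, 7), (7, 14, -10), (-10, 6, 11), (11, 16, -5), (-5, 14, 14), (14, 14, -5)
cycles coincide ⇒ equivalent

yes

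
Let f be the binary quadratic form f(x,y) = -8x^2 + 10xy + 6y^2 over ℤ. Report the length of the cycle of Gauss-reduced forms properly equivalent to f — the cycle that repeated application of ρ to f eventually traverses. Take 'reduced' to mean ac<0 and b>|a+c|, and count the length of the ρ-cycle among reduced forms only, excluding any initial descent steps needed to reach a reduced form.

D = 292, ⌊√D⌋ = 17
river: ρ → (6,14,-4)
river: ρ → (-4,10,12)
river: ρ → (12,14,-2)
river: ρ → (-2,14,12)
river: ρ → (12,10,-4)
river: ρ → (-4,14,6)
river: ρ → (6,10,-8)
river: ρ → (-8,6,8)
river: ρ → (8,10,-6)
river: ρ → (-6,14,4)
river: ρ → (4,10,-12)
river: ρ → (-12,14,2)
river: ρ → (2,14,-12)
river: ρ → (-12,10,4)
river: ρ → (4,14,-6)
river: ρ → (-6,10,8)
river: ρ → (8,6,-8)
river: ρ → (-8,10,6)
ρ-cycle length = 18 (tail of 0 descent steps not counted)

18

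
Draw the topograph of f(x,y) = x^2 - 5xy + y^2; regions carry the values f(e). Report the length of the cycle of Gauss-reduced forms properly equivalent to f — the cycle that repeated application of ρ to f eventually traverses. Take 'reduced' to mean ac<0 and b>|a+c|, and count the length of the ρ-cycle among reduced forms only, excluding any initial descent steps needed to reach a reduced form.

D = 21, ⌊√D⌋ = 4
descent: ρ → (1,3,-3)  [lands on river]
river: ρ → (-3,3,1)
ρ-cycle length = 2 (tail of 1 descent step not counted)

2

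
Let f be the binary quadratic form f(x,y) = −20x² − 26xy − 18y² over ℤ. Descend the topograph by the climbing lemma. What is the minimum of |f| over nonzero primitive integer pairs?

translate: b→-14 (≡26 mod 40), so (20,26,18)→(20,-14,12)
flip: (20,-14,12)→(12,14,20)
translate: b→-10 (≡14 mod 24), so (12,14,20)→(12,-10,18)
reduced (well bottom): (12,-10,18) with a≤c, −a<b≤a
well minimum |f| = |-12| = 12 (negative-definite)

12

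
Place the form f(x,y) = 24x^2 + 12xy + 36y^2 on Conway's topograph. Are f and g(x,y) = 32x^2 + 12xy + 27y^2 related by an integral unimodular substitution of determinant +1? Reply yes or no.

D₁ = -3312, D₂ = -3312
f: reduced (well bottom): (24,12,36) with a≤c, −a<b≤a
g: flip: (32,12,27)→(27,-12,32)
g: reduced (well bottom): (27,-12,32) with a≤c, −a<b≤a
reduced forms (24, 12, 36) vs (27, -12, 32) ⇒ inequivalent

no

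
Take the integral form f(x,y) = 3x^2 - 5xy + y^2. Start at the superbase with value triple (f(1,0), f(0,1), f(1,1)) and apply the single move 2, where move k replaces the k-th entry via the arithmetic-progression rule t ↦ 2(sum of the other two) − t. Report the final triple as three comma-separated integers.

start (3,1,-1) = (f(1,0),f(0,1),f(1,1))
replace slot 2: 2·(3+(-1)) − 1 = 3 → (3,3,-1)

3,3,-1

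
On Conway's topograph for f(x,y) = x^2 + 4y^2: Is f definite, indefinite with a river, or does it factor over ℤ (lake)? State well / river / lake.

D = b²−4ac = 0² − 4·1·4 = -16
D < 0 ⇒ definite ⇒ every region one sign ⇒ single well

well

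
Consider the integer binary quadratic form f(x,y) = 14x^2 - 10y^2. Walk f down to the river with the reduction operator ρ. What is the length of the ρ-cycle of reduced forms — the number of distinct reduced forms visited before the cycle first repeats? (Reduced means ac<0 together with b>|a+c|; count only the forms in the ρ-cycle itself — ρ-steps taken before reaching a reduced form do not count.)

D = 560, ⌊√D⌋ = 23
descent: ρ → (-10,20,4)  [lands on river]
river: ρ → (4,20,-10)
ρ-cycle length = 2 (tail of 1 descent step not counted)

2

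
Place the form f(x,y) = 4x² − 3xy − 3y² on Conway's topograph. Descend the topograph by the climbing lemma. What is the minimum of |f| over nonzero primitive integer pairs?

descent: ρ → (-3,3,4)  [lands on river]
river: ρ → (4,5,-2)
river: ρ → (-2,7,1)
river: ρ → (1,7,-2)
river: ρ → (-2,5,4)
river: ρ → (4,3,-3)
closes: descent 1, river 6
min |a| on river = 1

1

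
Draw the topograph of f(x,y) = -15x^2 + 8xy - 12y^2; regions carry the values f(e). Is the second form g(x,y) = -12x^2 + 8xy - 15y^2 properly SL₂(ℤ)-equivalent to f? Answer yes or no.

D₁ = -656, D₂ = -656
f is negative-definite; reduce −f:
−f: flip: (15,-8,12)→(12,8,15)
−f: reduced (well bottom): (12,8,15) with a≤c, −a<b≤a
flip sign back: reduced form of f is (-12,-8,-15)
g is negative-definite; reduce −g:
−g: reduced (well bottom): (12,-8,15) with a≤c, −a<b≤a
flip sign back: reduced form of g is (-12,8,-15)
reduced forms (-12, -8, -15) vs (-12, 8, -15) ⇒ inequivalent

no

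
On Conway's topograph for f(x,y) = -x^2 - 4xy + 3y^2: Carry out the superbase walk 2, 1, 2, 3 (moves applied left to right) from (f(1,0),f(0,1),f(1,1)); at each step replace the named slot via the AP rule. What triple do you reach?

start (-1,3,-2) = (f(1,0),f(0,1),f(1,1))
replace slot 2: 2·((-1)+(-2)) − 3 = -9 → (-1,-9,-2)
replace slot 1: 2·((-9)+(-2)) − (-1) = -21 → (-21,-9,-2)
replace slot 2: 2·((-21)+(-2)) − (-9) = -37 → (-21,-37,-2)
replace slot 3: 2·((-21)+(-37)) − (-2) = -114 → (-21,-37,-114)

-21,-37,-114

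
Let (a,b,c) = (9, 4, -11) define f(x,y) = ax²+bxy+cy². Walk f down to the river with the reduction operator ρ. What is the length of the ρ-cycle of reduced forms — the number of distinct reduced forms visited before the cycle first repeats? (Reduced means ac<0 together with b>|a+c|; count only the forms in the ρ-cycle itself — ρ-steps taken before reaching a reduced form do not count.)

D = 412, ⌊√D⌋ = 20
river: ρ → (-11,18,2)
river: ρ → (2,18,-11)
river: ρ → (-11,4,9)
river: ρ → (9,14,-6)
river: ρ → (-6,10,13)
river: ρ → (13,16,-3)
river: ρ → (-3,20,1)
river: ρ → (1,20,-3)
river: ρ → (-3,16,13)
river: ρ → (13,10,-6)
river: ρ → (-6,14,9)
river: ρ → (9,4,-11)
ρ-cycle length = 12 (tail of 0 descent steps not counted)

12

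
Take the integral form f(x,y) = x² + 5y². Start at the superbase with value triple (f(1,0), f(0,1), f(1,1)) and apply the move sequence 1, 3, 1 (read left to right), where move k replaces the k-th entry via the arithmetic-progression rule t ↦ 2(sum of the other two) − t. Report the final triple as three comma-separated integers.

start (1,5,6) = (f(1,0),f(0,1),f(1,1))
replace slot 1: 2·(5+6) − 1 = 21 → (21,5,6)
replace slot 3: 2·(21+5) − 6 = 46 → (21,5,46)
replace slot 1: 2·(5+46) − 21 = 81 → (81,5,46)

81,5,46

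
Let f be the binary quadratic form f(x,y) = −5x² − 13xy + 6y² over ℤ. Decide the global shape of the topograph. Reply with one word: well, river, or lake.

D = b²−4ac = (-13)² − 4·(-5)·6 = 289
D = 17² is a perfect square ⇒ form factors over ℤ ⇒ lakes

lake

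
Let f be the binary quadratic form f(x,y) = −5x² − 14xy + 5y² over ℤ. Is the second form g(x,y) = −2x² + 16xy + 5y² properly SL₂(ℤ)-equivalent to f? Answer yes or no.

D₁ = 296, D₂ = 296
river cycle of f (length 6): (5, 14, -5), (-5, 16, 2), (2, 16, -5), (-5, 14, 5), (5, 16, -2), (-2, 16, 5)
river cycle of g (length 6): (5, 14, -5), (-5, 16, 2), (2, 16, -5), (-5, 14, 5), (5, 16, -2), (-2, 16, 5)
cycles coincide ⇒ equivalent

yes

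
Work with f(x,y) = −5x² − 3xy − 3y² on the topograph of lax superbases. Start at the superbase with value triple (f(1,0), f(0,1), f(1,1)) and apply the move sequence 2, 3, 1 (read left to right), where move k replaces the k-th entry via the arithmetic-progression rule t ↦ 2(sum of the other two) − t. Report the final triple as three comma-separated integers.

start (-5,-3,-11) = (f(1,0),f(0,1),f(1,1))
replace slot 2: 2·((-5)+(-11)) − (-3) = -29 → (-5,-29,-11)
replace slot 3: 2·((-5)+(-29)) − (-11) = -57 → (-5,-29,-57)
replace slot 1: 2·((-29)+(-57)) − (-5) = -167 → (-167,-29,-57)

-167,-29,-57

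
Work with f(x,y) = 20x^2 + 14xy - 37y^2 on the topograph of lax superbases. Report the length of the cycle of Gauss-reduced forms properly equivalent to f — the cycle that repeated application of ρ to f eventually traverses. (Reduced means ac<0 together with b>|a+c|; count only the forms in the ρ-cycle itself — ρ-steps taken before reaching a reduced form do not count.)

D = 3156, ⌊√D⌋ = 56
descent: ρ → (-37,-14,20)
descent: ρ → (20,54,-3)  [lands on river]
river: ρ → (-3,54,20)
river: ρ → (20,26,-31)
river: ρ → (-31,36,15)
river: ρ → (15,54,-4)
river: ρ → (-4,50,41)
river: ρ → (41,32,-13)
river: ρ → (-13,46,20)
river: ρ → (20,34,-25)
river: ρ → (-25,16,29)
river: ρ → (29,42,-12)
river: ρ → (-12,54,5)
river: ρ → (5,56,-1)
river: ρ → (-1,56,5)
river: ρ → (5,54,-12)
river: ρ → (-12,42,29)
river: ρ → (29,16,-25)
river: ρ → (-25,34,20)
river: ρ → (20,46,-13)
river: ρ → (-13,32,41)
river: ρ → (41,50,-4)
river: ρ → (-4,54,15)
river: ρ → (15,36,-31)
river: ρ → (-31,26,20)
ρ-cycle length = 24 (tail of 2 descent steps not counted)

24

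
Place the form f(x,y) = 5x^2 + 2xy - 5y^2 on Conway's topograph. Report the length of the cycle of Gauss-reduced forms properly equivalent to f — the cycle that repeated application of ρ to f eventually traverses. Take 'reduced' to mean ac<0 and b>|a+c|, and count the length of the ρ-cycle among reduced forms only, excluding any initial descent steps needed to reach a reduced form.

D = 104, ⌊√D⌋ = 10
river: ρ → (-5,8,2)
river: ρ → (2,8,-5)
river: ρ → (-5,2,5)
river: ρ → (5,8,-2)
river: ρ → (-2,8,5)
river: ρ → (5,2,-5)
ρ-cycle length = 6 (tail of 0 descent steps not counted)

6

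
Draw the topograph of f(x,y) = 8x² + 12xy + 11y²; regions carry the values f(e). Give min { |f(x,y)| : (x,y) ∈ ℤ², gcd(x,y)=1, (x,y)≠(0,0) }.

translate: b→-4 (≡12 mod 16), so (8,12,11)→(8,-4,7)
flip: (8,-4,7)→(7,4,8)
reduced (well bottom): (7,4,8) with a≤c, −a<b≤a
well minimum = a = 7

7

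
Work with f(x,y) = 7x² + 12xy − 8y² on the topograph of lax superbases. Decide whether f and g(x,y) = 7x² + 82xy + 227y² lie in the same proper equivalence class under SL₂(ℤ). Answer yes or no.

D₁ = 368, D₂ = 368
river cycle of f (length 8): (-8, 4, 11), (11, 18, -1), (-1, 18, 11), (11, 4, -8), (-8, 12, 7), (7, 16, -4), (-4, 16, 7), (7, 12, -8)
river cycle of g (length 8): (7, 12, -8), (-8, 4, 11), (11, 18, -1), (-1, 18, 11), (11, 4, -8), (-8, 12, 7), (7, 16, -4), (-4, 16, 7)
cycles coincide ⇒ equivalent

yes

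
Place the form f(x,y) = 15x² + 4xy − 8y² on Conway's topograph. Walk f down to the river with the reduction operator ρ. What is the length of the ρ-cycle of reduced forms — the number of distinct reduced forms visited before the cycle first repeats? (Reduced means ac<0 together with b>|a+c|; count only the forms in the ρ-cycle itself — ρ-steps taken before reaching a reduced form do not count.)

D = 496, ⌊√D⌋ = 22
descent: ρ → (-8,12,11)  [lands on river]
river: ρ → (11,10,-9)
river: ρ → (-9,8,12)
river: ρ → (12,16,-5)
river: ρ → (-5,14,15)
river: ρ → (15,16,-4)
river: ρ → (-4,16,15)
river: ρ → (15,14,-5)
river: ρ → (-5,16,12)
river: ρ → (12,8,-9)
river: ρ → (-9,10,11)
river: ρ → (11,12,-8)
river: ρ → (-8,20,3)
river: ρ → (3,22,-1)
river: ρ → (-1,22,3)
river: ρ → (3,20,-8)
ρ-cycle length = 16 (tail of 1 descent step not counted)

16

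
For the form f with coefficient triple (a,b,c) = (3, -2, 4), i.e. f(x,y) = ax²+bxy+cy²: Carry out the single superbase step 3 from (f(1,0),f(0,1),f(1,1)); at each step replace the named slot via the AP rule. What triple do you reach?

start (3,4,5) = (f(1,0),f(0,1),f(1,1))
replace slot 3: 2·(3+4) − 5 = 9 → (3,4,9)

3,4,9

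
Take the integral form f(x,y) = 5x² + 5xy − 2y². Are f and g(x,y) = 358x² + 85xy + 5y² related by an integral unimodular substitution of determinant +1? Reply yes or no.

D₁ = 65, D₂ = 65
river cycle of f (length 6): (-2, 7, 2), (2, 5, -5), (-5, 5, 2), (2, 7, -2), (-2, 5, 5), (5, 5, -2)
river cycle of g (length 6): (5, 5, -2), (-2, 7, 2), (2, 5, -5), (-5, 5, 2), (2, 7, -2), (-2, 5, 5)
cycles coincide ⇒ equivalent

yes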